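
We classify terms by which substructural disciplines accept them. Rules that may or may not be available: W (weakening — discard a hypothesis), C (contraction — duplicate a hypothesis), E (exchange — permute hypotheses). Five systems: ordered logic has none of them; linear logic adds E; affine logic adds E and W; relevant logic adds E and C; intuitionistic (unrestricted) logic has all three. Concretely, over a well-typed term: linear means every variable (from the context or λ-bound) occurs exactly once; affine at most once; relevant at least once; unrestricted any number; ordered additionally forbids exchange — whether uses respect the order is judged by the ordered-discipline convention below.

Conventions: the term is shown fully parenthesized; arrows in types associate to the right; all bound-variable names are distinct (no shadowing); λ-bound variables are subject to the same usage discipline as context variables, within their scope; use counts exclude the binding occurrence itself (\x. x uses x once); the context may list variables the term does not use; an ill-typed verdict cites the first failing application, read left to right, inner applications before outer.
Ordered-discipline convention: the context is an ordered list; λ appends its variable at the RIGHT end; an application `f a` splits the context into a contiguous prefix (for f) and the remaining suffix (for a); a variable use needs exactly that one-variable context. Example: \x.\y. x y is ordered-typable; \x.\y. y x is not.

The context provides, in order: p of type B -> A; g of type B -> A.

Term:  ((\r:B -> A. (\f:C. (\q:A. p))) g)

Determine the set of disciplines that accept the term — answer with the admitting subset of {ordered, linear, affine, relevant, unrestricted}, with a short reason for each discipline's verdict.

admitted by: affine, unrestricted
variable uses: p: 1×, g: 1×, r (bound): 0×, f (bound): 0×, q (bound): 0×
uses in reading order: p, g
typing: well-typed — term : C -> A -> B -> A
ordered: ✗ — unused: r, f, q — weakening required
linear: ✗ — unused: r, f, q — weakening required
affine: ✓ — at most one use each (p, g, r, f, q)
relevant: ✗ — unused: r, f, q — weakening required
unrestricted: ✓ — type-checks (C -> A -> B -> A) and nothing is barred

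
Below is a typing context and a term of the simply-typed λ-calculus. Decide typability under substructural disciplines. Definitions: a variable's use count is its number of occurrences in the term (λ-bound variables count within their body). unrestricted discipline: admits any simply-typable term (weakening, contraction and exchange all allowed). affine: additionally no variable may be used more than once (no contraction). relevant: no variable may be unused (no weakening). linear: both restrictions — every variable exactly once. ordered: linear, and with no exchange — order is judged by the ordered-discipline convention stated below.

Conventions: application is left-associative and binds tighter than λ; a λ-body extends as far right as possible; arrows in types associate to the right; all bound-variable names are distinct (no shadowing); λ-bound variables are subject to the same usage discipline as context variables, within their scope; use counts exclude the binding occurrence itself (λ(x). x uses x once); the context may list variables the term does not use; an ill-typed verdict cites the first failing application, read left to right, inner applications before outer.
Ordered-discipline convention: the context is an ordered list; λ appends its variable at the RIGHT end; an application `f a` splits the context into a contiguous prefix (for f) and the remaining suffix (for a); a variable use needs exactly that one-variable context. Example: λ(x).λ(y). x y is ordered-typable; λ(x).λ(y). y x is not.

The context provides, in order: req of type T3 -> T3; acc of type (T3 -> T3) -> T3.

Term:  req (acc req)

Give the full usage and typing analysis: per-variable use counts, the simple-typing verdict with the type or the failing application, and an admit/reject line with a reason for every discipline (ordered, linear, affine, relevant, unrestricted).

usage: req=2, acc=1
order of uses: req, acc, req
typing: well-typed — term : T3
ordered: ✗ — needs contraction — req ×2
linear: ✗ — needs contraction — req ×2
affine: ✗ — needs contraction — req ×2
relevant: ✓ — at least one use each (req, acc)
unrestricted: ✓ — well-typed at T3; no restrictions here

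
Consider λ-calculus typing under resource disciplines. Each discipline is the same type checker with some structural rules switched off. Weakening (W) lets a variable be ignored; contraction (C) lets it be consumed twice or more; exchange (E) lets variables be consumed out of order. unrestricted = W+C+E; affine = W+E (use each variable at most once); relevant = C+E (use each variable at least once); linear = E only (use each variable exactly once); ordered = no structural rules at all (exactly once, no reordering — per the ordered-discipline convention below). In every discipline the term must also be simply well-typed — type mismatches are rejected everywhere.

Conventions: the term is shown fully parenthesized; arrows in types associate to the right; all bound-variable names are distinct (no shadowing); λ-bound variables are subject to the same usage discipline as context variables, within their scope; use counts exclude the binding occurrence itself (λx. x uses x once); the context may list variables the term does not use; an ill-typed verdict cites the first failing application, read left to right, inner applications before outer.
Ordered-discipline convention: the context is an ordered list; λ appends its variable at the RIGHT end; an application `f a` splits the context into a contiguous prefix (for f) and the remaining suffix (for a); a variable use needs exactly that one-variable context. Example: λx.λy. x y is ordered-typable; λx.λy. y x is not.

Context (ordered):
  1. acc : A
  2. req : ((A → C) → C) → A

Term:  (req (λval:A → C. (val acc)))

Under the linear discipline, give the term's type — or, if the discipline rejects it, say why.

term : A
variable uses: acc: 1×; req: 1×; val (λ-bound): 1×
order of uses: req, val, acc
typing: well-typed — term : A
across the five disciplines: ordered ✗ · linear ✓ · affine ✓ · relevant ✓ · unrestricted ✓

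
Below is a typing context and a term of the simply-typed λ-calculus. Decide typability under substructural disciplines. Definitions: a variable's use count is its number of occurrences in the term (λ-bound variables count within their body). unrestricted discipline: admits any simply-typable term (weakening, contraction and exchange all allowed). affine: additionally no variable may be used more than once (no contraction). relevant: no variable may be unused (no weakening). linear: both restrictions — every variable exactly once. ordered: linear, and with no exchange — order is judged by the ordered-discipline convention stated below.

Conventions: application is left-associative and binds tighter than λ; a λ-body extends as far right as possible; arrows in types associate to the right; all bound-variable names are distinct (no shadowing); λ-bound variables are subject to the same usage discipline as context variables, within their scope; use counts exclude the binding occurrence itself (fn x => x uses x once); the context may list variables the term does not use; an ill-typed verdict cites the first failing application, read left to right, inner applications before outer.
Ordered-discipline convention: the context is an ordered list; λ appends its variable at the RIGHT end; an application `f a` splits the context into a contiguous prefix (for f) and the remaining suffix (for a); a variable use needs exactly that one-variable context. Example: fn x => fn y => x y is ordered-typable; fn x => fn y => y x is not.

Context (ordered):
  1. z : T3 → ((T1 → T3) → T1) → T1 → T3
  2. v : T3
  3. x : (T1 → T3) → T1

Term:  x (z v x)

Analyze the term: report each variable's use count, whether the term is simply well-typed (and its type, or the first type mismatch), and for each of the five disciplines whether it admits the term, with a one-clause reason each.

use counts: z: 1, v: 1, x: 2
uses in reading order: x, z, v, x
typing: well-typed at T1
ordered: ✗, x ×2 used more than once (contraction)
linear: ✗, x ×2 used more than once (contraction)
affine: ✗, x ×2 used more than once (contraction)
relevant: ✓, at least one use each (z, v, x)
unrestricted: ✓, typability at T1 is all that's needed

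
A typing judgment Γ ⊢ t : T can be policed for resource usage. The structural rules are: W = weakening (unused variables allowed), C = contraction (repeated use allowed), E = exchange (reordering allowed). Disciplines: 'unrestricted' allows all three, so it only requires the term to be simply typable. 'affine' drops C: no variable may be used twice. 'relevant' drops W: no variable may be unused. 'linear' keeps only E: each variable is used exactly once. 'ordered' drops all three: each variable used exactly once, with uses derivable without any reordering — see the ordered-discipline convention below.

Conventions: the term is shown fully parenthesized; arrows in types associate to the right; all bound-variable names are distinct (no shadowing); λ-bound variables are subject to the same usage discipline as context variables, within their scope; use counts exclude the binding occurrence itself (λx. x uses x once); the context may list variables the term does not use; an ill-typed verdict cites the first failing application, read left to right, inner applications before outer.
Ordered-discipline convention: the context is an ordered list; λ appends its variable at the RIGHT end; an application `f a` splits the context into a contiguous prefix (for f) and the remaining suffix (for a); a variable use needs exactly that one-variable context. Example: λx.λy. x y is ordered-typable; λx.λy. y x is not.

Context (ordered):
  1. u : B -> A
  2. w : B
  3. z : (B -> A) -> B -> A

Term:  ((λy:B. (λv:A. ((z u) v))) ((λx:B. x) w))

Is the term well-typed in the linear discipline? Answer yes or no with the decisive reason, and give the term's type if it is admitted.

no — fails simple typing
usage: u: 1×, w: 1×, z: 1×, y (bound): 0×, v (bound): 1×, x (bound): 1×
order of uses: z, u, v, x, w
typing: ill-typed: an application expects B but receives A
all disciplines: ordered ✗; linear ✗; affine ✗; relevant ✗; unrestricted ✗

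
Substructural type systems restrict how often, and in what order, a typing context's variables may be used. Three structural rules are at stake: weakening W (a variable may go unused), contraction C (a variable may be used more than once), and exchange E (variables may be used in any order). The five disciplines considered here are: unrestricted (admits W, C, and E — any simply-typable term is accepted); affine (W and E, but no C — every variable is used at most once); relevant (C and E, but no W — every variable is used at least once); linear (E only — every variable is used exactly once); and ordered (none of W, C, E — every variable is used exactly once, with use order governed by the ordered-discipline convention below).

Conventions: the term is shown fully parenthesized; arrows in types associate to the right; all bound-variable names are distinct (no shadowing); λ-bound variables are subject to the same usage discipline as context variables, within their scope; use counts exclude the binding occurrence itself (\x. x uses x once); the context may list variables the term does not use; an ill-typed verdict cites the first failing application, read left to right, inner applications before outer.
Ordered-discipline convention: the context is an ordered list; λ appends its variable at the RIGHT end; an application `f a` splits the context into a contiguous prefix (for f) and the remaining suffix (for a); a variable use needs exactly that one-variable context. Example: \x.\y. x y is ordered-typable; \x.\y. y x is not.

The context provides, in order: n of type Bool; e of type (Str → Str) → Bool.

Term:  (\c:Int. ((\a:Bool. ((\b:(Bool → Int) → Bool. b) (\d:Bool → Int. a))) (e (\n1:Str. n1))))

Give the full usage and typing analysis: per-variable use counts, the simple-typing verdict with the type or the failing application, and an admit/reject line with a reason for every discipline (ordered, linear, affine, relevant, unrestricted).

usage: n ×0; e ×1; c (bound) ×0; a (bound) ×1; b (bound) ×1; d (bound) ×0; n1 (bound) ×1
left-to-right use order: b, a, e, n1
typing: the term checks, with type Int → (Bool → Int) → Bool
ordered: ✗, unused: n, c, d — weakening required
linear: ✗, unused: n, c, d — weakening required
affine: ✓, n, e, c, a, b, d, n1: no repeats, contraction unneeded
relevant: ✗, unused: n, c, d — weakening required
unrestricted: ✓, type-checks (Int → (Bool → Int) → Bool) and nothing is barred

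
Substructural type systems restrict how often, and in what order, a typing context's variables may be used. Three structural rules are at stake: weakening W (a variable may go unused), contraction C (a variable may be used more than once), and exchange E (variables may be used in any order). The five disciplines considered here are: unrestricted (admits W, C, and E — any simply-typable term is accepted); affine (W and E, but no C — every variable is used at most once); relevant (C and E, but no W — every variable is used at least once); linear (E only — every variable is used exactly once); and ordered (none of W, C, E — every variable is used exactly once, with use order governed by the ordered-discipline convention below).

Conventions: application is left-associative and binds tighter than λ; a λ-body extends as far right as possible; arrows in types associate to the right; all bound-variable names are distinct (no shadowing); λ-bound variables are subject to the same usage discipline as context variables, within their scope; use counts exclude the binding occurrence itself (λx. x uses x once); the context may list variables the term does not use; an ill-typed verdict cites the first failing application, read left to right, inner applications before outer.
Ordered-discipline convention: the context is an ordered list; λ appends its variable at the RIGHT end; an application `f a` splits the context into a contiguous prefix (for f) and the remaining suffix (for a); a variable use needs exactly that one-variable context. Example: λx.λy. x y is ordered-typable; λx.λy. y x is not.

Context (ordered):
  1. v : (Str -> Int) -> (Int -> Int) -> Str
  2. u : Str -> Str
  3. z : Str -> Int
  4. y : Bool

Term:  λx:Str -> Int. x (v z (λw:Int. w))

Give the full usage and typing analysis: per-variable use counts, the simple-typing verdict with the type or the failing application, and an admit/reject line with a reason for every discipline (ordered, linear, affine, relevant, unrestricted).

variable uses: v: 1; u: 0; z: 1; y: 0; x (bound): 1; w (bound): 1
use order (left to right): x, v, z, w
typing: the term checks, with type (Str -> Int) -> Int
ordered ✗ (unused: u, y — weakening required)
linear ✗ (unused: u, y — weakening required)
affine ✓ (at most one use each (v, u, z, y, x, w))
relevant ✗ (unused: u, y — weakening required)
unrestricted ✓ (type-checks ((Str -> Int) -> Int) and nothing is barred)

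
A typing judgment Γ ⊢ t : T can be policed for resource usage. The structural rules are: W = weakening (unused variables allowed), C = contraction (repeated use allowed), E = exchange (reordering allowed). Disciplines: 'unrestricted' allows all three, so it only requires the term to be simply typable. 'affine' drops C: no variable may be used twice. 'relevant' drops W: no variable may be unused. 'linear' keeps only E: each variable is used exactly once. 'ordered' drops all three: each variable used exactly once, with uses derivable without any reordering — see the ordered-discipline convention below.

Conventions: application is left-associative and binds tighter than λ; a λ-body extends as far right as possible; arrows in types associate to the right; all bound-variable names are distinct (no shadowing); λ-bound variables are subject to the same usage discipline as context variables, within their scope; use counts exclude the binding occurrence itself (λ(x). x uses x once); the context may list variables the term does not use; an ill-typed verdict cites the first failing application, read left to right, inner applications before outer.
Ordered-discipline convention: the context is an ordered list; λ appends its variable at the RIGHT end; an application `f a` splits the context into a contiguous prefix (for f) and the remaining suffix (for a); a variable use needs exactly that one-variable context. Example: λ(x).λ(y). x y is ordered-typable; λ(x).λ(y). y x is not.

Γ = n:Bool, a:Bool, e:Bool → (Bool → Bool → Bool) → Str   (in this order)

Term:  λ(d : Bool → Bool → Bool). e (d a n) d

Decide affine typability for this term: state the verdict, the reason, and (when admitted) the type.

no — needs contraction — d ×2
counts: n=1, a=1, e=1, d (bound)=2
order of uses: e, d, a, n, d
typing: the term checks, with type (Bool → Bool → Bool) → Str
all disciplines: ordered ✗; linear ✗; affine ✗; relevant ✓; unrestricted ✓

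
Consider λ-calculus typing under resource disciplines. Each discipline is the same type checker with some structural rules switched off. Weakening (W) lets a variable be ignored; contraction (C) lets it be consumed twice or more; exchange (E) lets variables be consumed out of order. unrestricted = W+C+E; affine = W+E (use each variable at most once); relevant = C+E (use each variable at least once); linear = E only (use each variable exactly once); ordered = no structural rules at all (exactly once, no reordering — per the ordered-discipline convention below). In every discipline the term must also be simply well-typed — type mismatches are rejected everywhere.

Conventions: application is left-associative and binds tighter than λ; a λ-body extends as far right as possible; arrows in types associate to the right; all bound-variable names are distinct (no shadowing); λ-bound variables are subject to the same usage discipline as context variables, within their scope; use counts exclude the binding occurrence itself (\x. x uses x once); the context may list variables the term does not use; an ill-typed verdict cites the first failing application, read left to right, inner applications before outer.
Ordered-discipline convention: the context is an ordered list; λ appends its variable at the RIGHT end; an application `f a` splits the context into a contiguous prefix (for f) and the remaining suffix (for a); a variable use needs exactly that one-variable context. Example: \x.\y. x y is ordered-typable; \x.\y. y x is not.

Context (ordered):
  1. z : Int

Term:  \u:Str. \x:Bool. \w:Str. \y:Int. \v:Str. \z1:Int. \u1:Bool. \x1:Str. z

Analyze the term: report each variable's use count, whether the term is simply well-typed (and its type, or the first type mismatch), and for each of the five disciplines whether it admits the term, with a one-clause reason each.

variable uses: z: 1; u (bound): 0; x (bound): 0; w (bound): 0; y (bound): 0; v (bound): 0; z1 (bound): 0; u1 (bound): 0; x1 (bound): 0
uses in reading order: z
typing: ✓ — Str → Bool → Str → Int → Str → Int → Bool → Str → Int
ordered ✗ (unused: u, x, w, y, v, z1, u1, x1 — weakening required)
linear ✗ (unused: u, x, w, y, v, z1, u1, x1 — weakening required)
affine ✓ (z, u, x, w, y, v, z1, u1, x1: no repeats, contraction unneeded)
relevant ✗ (unused: u, x, w, y, v, z1, u1, x1 — weakening required)
unrestricted ✓ (well-typed at Str → Bool → Str → Int → Str → Int → Bool → Str → Int; no restrictions here)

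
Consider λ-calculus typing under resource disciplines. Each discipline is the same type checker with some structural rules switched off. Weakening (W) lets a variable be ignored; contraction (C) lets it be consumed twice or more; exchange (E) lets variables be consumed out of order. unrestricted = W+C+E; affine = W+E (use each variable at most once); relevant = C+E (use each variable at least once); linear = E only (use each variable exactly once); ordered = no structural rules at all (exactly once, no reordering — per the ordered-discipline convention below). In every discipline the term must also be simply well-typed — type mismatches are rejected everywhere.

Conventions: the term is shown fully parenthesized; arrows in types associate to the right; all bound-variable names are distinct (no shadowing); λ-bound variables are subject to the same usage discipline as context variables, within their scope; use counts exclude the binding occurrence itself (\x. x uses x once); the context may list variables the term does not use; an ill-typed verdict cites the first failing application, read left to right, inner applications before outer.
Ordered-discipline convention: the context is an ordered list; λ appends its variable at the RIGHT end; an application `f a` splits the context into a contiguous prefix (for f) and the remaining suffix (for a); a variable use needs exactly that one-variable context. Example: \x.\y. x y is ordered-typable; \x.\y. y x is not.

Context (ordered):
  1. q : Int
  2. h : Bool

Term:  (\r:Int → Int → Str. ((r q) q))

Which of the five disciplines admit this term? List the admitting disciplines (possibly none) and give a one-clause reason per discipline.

admitted in: unrestricted
variable uses: q=2, h=0, r (λ-bound)=1
left-to-right use order: r, q, q
typing: well-typed — term : (Int → Int → Str) → Str
ordered: ✗ — uses contraction: q ×2; h left unused
linear: ✗ — uses contraction: q ×2; h left unused
affine: ✗ — uses contraction: q ×2
relevant: ✗ — h left unused
unrestricted: ✓ — type-checks ((Int → Int → Str) → Str) and nothing is barred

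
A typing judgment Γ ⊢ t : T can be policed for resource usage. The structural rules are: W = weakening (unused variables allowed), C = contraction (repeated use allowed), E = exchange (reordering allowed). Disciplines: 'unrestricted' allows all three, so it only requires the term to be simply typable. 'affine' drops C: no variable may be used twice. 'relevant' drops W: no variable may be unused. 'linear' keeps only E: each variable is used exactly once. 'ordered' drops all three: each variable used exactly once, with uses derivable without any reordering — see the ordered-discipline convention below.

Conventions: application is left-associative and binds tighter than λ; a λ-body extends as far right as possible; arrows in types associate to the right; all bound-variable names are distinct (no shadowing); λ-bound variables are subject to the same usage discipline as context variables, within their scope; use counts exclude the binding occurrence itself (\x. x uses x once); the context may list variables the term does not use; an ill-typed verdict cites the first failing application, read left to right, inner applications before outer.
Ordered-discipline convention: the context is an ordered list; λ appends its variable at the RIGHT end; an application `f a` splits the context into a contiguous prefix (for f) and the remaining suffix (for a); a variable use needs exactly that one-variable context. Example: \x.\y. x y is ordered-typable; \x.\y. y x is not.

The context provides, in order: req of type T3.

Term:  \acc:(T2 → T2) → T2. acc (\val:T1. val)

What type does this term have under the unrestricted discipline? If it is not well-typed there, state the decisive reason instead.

not well-typed under unrestricted — not simply typable
variable uses: req: 0×, acc (bound): 1×, val (bound): 1×
order of uses: acc, val
typing: ill-typed: a function awaiting T2 → T2 gets T1 → T1
across the five disciplines: ordered ✗; linear ✗; affine ✗; relevant ✗; unrestricted ✗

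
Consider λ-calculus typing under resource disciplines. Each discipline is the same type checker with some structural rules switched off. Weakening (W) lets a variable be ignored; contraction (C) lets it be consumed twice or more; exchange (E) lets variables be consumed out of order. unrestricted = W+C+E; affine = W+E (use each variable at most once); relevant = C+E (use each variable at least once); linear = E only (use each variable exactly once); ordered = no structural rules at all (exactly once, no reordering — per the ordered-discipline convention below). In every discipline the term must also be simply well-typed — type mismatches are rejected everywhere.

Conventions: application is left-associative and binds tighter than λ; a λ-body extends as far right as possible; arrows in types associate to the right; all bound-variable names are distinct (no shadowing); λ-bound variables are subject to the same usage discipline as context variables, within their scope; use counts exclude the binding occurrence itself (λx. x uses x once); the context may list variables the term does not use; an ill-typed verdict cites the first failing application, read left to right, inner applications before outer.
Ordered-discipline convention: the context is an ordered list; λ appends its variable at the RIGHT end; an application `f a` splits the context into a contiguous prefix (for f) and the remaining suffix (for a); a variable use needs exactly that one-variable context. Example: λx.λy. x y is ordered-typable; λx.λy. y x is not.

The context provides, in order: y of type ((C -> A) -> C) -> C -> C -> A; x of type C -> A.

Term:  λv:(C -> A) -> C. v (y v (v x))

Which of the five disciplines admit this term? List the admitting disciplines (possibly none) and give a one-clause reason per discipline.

accepted by: relevant, unrestricted
usage: y: 1×; x: 1×; v [bound]: 3×
use order (left to right): v, y, v, v, x
typing: well-typed — term : ((C -> A) -> C) -> C
ordered ✗ (repeated use of v ×3)
linear ✗ (repeated use of v ×3)
affine ✗ (repeated use of v ×3)
relevant ✓ (y, x, v: all used, weakening unneeded)
unrestricted ✓ (type-checks (((C -> A) -> C) -> C) and nothing is barred)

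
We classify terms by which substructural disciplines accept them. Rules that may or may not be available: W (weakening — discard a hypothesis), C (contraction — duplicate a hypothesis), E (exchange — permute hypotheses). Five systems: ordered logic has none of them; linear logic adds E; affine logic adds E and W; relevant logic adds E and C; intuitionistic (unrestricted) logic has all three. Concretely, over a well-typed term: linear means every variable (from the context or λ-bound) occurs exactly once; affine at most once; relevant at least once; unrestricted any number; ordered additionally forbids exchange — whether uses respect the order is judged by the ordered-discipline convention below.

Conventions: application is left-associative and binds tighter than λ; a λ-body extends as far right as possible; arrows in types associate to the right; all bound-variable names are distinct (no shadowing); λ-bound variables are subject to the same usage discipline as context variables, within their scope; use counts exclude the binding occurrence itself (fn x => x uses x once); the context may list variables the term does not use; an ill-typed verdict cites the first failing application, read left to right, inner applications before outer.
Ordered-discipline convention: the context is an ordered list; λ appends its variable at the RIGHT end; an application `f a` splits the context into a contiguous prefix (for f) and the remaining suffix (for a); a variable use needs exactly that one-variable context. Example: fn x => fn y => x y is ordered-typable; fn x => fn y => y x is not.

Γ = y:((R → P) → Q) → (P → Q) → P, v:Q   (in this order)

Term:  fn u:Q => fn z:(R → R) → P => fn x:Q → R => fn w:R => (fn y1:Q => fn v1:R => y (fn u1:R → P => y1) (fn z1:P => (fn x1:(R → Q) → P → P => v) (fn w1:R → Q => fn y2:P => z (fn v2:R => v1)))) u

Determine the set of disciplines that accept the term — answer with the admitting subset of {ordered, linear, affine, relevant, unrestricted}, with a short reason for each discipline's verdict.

admitted by: affine, unrestricted
use counts: y: 1×, v: 1×, u [bound]: 1×, z [bound]: 1×, x [bound]: 0×, w [bound]: 0×, y1 [bound]: 1×, v1 [bound]: 1×, u1 [bound]: 0×, z1 [bound]: 0×, x1 [bound]: 0×, w1 [bound]: 0×, y2 [bound]: 0×, v2 [bound]: 0×
left-to-right use order: y, y1, v, z, v1, u
typing: the term checks, with type Q → ((R → R) → P) → (Q → R) → R → R → P
ordered: ✗ — needs weakening: x, w, u1, z1, x1, w1, y2, v2 unused
linear: ✗ — needs weakening: x, w, u1, z1, x1, w1, y2, v2 unused
affine: ✓ — none of y, v, u, z, x, w, y1, v1, u1, z1, x1, w1, y2, v2 used more than once
relevant: ✗ — needs weakening: x, w, u1, z1, x1, w1, y2, v2 unused
unrestricted: ✓ — type-checks (Q → ((R → R) → P) → (Q → R) → R → R → P) and nothing is barred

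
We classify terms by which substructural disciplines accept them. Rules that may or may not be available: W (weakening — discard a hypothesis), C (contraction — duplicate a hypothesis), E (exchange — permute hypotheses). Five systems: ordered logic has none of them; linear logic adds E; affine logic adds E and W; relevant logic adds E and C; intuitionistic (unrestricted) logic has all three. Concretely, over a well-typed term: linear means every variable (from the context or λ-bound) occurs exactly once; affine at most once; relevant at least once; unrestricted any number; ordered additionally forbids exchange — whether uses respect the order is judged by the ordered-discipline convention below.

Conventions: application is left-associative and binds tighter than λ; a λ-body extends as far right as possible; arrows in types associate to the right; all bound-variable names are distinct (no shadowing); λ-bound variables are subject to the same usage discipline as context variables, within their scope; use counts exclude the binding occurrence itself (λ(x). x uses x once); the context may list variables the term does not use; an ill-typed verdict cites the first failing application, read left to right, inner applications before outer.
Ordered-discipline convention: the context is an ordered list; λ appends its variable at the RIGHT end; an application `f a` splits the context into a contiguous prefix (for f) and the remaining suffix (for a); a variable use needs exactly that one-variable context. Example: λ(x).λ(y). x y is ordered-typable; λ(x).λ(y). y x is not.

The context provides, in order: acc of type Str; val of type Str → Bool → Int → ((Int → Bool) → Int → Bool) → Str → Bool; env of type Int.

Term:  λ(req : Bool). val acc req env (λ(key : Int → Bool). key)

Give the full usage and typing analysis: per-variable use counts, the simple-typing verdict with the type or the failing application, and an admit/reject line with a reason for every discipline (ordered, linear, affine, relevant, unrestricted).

variable uses: acc: 1; val: 1; env: 1; req [bound]: 1; key [bound]: 1
order of uses: val, acc, req, env, key
typing: ✓ — Bool → Str → Bool
ordered: ✗, needs exchange: uses follow val, acc, req, env, key
linear: ✓, single use per variable (acc, val, env, req, key)
affine: ✓, acc, val, env, req, key: no repeats, contraction unneeded
relevant: ✓, none of acc, val, env, req, key goes unused
unrestricted: ✓, type-checks (Bool → Str → Bool) and nothing is barred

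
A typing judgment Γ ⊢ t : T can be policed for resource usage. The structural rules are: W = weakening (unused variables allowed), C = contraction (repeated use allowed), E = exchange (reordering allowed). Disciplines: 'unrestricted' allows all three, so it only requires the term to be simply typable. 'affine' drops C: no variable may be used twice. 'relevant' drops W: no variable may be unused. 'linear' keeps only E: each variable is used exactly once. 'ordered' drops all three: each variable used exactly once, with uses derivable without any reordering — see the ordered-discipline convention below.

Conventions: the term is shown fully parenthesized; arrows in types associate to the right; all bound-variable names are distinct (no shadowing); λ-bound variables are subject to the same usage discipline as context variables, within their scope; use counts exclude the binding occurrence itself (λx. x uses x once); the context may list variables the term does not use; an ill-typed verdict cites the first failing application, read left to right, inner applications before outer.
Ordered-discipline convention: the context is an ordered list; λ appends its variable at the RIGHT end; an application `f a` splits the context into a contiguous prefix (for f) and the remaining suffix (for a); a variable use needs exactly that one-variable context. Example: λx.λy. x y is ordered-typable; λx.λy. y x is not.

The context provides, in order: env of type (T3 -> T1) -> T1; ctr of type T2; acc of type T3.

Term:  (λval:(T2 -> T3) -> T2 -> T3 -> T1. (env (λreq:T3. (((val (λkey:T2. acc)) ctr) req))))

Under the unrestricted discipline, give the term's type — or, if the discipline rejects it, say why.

term : ((T2 -> T3) -> T2 -> T3 -> T1) -> T1
use counts: env=1; ctr=1; acc=1; val (λ-bound)=1; req (λ-bound)=1; key (λ-bound)=0
left-to-right use order: env, val, acc, ctr, req
typing: the term checks, with type ((T2 -> T3) -> T2 -> T3 -> T1) -> T1
across the five disciplines: ordered ✗, linear ✗, affine ✓, relevant ✗, unrestricted ✓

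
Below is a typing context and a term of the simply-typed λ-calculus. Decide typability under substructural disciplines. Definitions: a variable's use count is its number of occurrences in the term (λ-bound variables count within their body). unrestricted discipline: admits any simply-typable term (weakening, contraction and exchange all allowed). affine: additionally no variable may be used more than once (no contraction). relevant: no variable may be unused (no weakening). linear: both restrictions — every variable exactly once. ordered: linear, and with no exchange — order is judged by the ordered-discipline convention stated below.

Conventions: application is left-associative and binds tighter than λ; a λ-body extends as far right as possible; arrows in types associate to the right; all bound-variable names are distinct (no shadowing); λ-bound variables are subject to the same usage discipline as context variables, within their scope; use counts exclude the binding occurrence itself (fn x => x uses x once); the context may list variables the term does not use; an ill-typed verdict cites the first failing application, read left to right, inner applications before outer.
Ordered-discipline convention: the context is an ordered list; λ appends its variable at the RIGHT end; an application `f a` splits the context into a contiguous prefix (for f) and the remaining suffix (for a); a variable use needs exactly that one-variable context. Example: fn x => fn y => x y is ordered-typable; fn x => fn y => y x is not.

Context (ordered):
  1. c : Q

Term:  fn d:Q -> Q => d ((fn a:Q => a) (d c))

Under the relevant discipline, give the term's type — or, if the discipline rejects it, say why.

term : (Q -> Q) -> Q
usage: c=1; d [bound]=2; a [bound]=1
order of uses: d, a, d, c
typing: well-typed at (Q -> Q) -> Q
per-discipline verdicts: ordered ✗; linear ✗; affine ✗; relevant ✓; unrestricted ✓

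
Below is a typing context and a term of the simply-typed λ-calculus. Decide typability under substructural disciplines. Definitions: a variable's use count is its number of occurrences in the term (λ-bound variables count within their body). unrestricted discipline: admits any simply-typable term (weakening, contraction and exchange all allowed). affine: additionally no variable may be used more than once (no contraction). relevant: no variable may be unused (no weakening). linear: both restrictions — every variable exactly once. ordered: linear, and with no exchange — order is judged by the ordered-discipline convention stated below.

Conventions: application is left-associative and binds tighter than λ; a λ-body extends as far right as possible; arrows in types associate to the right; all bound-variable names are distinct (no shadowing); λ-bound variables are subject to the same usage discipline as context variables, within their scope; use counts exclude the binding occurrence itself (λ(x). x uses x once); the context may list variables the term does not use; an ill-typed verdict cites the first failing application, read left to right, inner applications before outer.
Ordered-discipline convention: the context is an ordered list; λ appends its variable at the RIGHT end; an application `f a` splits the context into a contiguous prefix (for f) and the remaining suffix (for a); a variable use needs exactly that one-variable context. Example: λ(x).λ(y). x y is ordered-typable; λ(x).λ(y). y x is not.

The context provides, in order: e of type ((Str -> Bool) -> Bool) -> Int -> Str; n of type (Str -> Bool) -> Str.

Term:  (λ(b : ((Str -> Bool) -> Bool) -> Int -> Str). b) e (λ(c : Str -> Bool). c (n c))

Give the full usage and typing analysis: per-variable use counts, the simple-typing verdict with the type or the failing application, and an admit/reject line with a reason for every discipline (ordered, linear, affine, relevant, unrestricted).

counts: e=1, n=1, b (λ-bound)=1, c (λ-bound)=2
use order (left to right): b, e, c, n, c
typing: well-typed — term : Int -> Str
ordered ✗ (uses contraction: c ×2)
linear ✗ (uses contraction: c ×2)
affine ✗ (uses contraction: c ×2)
relevant ✓ (every one of e, n, b, c appears)
unrestricted ✓ (typability at Int -> Str is all that's needed)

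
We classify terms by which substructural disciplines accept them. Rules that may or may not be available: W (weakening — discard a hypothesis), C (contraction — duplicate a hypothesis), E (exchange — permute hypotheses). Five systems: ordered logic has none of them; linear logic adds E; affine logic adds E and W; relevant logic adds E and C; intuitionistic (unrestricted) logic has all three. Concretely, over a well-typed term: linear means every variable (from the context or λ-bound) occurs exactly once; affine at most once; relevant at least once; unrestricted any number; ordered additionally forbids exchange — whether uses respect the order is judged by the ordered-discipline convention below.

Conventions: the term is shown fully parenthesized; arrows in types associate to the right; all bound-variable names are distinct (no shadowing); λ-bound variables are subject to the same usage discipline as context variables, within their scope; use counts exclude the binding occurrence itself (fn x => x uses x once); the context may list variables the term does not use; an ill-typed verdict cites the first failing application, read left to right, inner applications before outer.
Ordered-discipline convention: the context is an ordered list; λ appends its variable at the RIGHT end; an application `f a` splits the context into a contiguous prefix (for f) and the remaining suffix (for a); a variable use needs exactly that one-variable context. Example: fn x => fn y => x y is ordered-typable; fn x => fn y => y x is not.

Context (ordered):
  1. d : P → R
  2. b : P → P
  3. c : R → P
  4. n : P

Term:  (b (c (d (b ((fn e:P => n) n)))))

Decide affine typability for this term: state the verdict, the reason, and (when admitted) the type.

no — b ×2, n ×2 used more than once (contraction)
counts: d: 1; b: 2; c: 1; n: 2; e [bound]: 0
order of uses: b, c, d, b, n, n
typing: ✓ — P
summary: ordered ✗ | linear ✗ | affine ✗ | relevant ✗ | unrestricted ✓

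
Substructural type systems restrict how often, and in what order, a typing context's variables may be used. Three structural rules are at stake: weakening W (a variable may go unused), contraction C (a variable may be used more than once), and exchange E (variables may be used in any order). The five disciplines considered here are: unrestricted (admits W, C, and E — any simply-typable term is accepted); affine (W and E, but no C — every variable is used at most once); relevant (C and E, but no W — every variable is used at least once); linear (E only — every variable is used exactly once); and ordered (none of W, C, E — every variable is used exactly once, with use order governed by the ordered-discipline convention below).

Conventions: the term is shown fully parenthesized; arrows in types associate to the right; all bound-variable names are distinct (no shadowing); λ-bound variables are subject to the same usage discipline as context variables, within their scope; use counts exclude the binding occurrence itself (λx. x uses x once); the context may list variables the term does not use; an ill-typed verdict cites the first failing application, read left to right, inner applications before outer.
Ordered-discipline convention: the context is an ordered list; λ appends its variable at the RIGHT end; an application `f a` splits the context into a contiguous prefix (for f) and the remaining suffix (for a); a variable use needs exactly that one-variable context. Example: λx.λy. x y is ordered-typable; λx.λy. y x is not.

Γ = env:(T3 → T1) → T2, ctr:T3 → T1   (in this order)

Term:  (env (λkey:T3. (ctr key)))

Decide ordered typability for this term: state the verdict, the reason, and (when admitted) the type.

yes — single-use (env, ctr, key), ordered derivation ok; term : T2
counts: env: 1; ctr: 1; key [bound]: 1
uses in reading order: env, ctr, key
typing: the term checks, with type T2
summary: ordered ✓ · linear ✓ · affine ✓ · relevant ✓ · unrestricted ✓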